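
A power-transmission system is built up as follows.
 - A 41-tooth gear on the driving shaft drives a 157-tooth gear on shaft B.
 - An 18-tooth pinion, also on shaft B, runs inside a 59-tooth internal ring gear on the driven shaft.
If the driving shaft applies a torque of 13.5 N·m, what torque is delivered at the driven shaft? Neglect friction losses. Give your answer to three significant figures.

169 N·m

After the gear mesh (157/41): 13.5 × 3.8293 = 51.695 N·m
After the internal gear (59/18): 51.695 × 3.2778 = 169.45 N·m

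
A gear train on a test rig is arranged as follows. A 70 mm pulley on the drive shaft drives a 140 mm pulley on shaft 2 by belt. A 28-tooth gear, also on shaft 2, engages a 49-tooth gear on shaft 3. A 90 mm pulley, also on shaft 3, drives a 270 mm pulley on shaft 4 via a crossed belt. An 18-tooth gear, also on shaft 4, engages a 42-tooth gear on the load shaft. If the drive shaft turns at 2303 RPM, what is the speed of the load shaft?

94 RPM

belt 140/70 = 2 → 2303/2 = 1151.5 RPM
gear mesh 49/28 = 1.75 → 1151.5/1.75 = 658 RPM
belt 270/90 = 3 → 658/3 = 219.33 RPM
gear mesh 42/18 = 2.3333 → 219.33/2.3333 = 94 RPM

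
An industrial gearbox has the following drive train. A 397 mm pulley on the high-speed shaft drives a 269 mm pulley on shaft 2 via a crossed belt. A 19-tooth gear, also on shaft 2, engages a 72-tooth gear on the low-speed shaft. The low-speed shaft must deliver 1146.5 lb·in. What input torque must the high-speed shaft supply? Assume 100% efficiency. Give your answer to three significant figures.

Overall ratio R = 0.67758 × 3.7895 = 2.5677.
Input torque = output torque / R = 1146.5 / 2.5677 = 446.51 lb·in.

447 lb·in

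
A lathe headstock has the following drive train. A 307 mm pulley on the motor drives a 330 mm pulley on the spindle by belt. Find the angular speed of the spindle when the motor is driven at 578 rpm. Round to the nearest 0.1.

Belt: ratio = 330/307 = 1.0749, so the spindle turns at 578 / 1.0749 = 537.72 rpm.

537.7 rpm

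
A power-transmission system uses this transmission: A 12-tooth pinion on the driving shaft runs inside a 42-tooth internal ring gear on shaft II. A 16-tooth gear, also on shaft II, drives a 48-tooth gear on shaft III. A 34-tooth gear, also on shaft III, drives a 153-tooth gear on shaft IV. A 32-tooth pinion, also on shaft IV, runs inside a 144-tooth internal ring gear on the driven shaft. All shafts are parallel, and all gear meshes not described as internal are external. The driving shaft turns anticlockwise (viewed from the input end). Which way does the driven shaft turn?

the driving shaft → shaft II: internal mesh, same direction → CCW.
shaft II → shaft III: external mesh, 1 reversal → CW.
shaft III → shaft IV: external mesh, 1 reversal → CCW.
shaft IV → the driven shaft: internal mesh, same direction → CCW.
2 reversals in total — an even number — so the driven shaft turns the same way as the driving shaft.

anticlockwise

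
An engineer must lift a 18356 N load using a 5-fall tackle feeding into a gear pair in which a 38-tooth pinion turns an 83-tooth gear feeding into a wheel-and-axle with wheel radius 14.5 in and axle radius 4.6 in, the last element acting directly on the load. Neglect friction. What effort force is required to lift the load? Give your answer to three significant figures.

Block-and-tackle MA = number of supporting rope parts = 5.
Gear pair MA = 83/38 = 2.1842.
Wheel-and-axle MA = R/r = 14.5/4.6 = 3.1522.
Combined ideal MA = 5 × 2.1842 × 3.1522 = 34.425.
Effort = load / MA = 18356 / 34.425 = 533.22 N.

533 N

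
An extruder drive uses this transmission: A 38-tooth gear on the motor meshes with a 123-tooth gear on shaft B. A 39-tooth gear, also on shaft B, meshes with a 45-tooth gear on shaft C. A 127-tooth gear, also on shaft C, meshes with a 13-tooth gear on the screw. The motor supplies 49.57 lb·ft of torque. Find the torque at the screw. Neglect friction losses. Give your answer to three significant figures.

19.0 lb·ft

gear mesh 123/38 = 3.2368 → τ = 49.57·3.2368 = 160.45 lb·ft
gear mesh 45/39 = 1.1538 → τ = 160.45·1.1538 = 185.13 lb·ft
gear mesh 13/127 = 0.10236 → τ = 185.13·0.10236 = 18.951 lb·ft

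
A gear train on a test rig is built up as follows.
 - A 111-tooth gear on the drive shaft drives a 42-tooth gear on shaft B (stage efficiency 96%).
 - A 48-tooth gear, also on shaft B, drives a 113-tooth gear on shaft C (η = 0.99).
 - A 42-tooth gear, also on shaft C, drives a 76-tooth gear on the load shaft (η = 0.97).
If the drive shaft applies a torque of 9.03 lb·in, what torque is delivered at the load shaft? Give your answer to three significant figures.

13.4 lb·in

After the gear mesh (42/111): 9.03 × 0.37838 × 0.96 = 3.2801 lb·in
After the gear mesh (113/48): 3.2801 × 2.3542 × 0.99 = 7.6447 lb·in
After the gear mesh (76/42): 7.6447 × 1.8095 × 0.97 = 13.418 lb·in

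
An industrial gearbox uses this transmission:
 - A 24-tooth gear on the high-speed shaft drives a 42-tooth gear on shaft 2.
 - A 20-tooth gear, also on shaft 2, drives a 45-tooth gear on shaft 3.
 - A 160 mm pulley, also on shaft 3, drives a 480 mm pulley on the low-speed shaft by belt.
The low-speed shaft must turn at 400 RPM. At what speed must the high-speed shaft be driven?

4725 RPM

Overall ratio R = 1.75 × 2.25 × 3 = 11.812.
Required input speed = output speed × R = 400 × 11.812 = 4725 RPM.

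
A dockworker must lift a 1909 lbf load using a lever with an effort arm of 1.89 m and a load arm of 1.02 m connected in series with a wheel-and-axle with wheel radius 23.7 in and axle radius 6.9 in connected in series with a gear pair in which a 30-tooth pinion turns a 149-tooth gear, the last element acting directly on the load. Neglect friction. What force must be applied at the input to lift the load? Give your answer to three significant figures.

60.4 lbf

Lever MA = effort arm / load arm = 1.89/1.02 = 1.8529.
Wheel-and-axle MA = R/r = 23.7/6.9 = 3.4348.
Gear pair MA = 149/30 = 4.9667.
Combined ideal MA = 1.8529 × 3.4348 × 4.9667 = 31.61.
Effort = load / MA = 1909 / 31.61 = 60.392 lbf.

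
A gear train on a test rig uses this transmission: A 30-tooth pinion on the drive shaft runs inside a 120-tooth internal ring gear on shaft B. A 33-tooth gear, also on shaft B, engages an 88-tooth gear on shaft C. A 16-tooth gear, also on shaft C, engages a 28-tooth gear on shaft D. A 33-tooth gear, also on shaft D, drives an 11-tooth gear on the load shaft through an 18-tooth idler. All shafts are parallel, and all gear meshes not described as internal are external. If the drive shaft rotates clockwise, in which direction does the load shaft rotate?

clockwise

the drive shaft → shaft B: internal mesh, same direction → CW.
shaft B → shaft C: external mesh, 1 reversal → CCW.
shaft C → shaft D: external mesh, 1 reversal → CW.
shaft D → the load shaft: driver → idler → driven is 2 external meshes, 2 reversals → CW.
4 reversals in total — an even number — so the load shaft turns the same way as the drive shaft.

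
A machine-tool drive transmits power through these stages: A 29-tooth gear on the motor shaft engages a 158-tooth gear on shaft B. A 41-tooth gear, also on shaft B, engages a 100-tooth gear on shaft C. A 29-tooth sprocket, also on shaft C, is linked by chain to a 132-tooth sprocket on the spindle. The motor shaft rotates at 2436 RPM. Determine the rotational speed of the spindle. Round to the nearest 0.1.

40.3 RPM

gear mesh 158/29 = 5.4483 → 2436/5.4483 = 447.11 RPM
gear mesh 100/41 = 2.439 → 447.11/2.439 = 183.32 RPM
chain 132/29 = 4.5517 → 183.32/4.5517 = 40.274 RPM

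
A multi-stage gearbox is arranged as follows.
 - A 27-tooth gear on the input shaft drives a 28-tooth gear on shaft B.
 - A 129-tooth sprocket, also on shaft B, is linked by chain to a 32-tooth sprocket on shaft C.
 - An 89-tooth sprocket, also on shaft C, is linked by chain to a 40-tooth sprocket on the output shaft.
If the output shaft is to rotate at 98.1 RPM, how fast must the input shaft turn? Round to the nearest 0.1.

Overall ratio R = 1.037 × 0.24806 × 0.44944 = 0.11562.
Required input speed = output speed × R = 98.1 × 0.11562 = 11.342 RPM.

11.3 RPM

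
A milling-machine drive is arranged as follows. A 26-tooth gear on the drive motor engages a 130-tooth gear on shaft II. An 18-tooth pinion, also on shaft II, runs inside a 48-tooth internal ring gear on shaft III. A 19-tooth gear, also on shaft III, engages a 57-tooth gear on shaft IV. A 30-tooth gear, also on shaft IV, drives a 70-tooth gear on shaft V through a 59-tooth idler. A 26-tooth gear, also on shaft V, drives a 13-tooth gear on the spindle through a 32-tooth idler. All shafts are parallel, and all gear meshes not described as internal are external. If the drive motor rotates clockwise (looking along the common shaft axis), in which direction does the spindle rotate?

clockwise

the drive motor → shaft II: external mesh, 1 reversal → CCW.
shaft II → shaft III: internal mesh, same direction → CCW.
shaft III → shaft IV: external mesh, 1 reversal → CW.
shaft IV → shaft V: driver → idler → driven is 2 external meshes, 2 reversals → CW.
shaft V → the spindle: driver → idler → driven is 2 external meshes, 2 reversals → CW.
6 reversals in total — an even number — so the spindle turns the same way as the drive motor.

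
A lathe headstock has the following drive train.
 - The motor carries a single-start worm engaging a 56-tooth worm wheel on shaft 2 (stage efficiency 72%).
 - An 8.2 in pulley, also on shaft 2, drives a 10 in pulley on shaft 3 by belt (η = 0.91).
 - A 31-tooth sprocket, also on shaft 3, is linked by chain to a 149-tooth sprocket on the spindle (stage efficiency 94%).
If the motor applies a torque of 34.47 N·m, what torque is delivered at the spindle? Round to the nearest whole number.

After the worm (56/1): 34.47 × 56 × 0.72 = 1389.8 N·m
After the belt (10/8.2): 1389.8 × 1.2195 × 0.91 = 1542.4 N·m
After the chain (149/31): 1542.4 × 4.8065 × 0.94 = 6968.5 N·m

6969 N·m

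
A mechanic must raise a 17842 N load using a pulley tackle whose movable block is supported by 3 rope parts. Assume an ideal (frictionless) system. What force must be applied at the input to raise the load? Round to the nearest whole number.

Block-and-tackle MA = number of supporting rope parts = 3.
Effort = load / MA = 17842 / 3 = 5947.3 N.

5947 N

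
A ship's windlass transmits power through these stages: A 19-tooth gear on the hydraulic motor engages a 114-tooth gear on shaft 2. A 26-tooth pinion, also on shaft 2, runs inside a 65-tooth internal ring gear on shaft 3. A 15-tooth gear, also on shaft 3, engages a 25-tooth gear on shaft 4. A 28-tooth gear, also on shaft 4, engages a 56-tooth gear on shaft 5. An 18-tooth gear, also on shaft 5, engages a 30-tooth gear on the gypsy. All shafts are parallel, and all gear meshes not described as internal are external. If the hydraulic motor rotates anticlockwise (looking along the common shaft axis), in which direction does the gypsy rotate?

the hydraulic motor → shaft 2: external mesh, 1 reversal → CW.
shaft 2 → shaft 3: internal mesh, same direction → CW.
shaft 3 → shaft 4: external mesh, 1 reversal → CCW.
shaft 4 → shaft 5: external mesh, 1 reversal → CW.
shaft 5 → the gypsy: external mesh, 1 reversal → CCW.
4 reversals in total — an even number — so the gypsy turns the same way as the hydraulic motor.

anticlockwise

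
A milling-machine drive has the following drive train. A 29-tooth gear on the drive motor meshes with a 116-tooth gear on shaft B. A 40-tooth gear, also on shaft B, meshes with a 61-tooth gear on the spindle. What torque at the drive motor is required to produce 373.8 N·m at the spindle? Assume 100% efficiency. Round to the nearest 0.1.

61.3 N·m

Overall ratio R = 4 × 1.525 = 6.1.
Input torque = output torque / R = 373.8 / 6.1 = 61.279 N·m.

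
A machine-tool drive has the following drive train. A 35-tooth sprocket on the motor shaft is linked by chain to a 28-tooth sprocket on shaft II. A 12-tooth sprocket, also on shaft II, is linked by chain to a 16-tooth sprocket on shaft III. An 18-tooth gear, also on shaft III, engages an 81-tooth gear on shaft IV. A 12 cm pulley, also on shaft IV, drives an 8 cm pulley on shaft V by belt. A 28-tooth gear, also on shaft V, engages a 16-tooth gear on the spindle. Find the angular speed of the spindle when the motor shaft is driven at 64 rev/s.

35 rev/s

the motor shaft → shaft II (chain, 28/35): 64 ÷ 0.8 = 80 rev/s
shaft II → shaft III (chain, 16/12): 80 ÷ 1.3333 = 60 rev/s
shaft III → shaft IV (gear mesh, 81/18): 60 ÷ 4.5 = 13.333 rev/s
shaft IV → shaft V (belt, 8/12): 13.333 ÷ 0.66667 = 20 rev/s
shaft V → the spindle (gear mesh, 16/28): 20 ÷ 0.57143 = 35 rev/s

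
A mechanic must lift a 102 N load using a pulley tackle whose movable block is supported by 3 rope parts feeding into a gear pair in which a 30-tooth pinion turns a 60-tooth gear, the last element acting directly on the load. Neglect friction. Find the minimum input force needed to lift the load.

Block-and-tackle MA = number of supporting rope parts = 3.
Gear pair MA = 60/30 = 2.
Combined ideal MA = 3 × 2 = 6.
Effort = load / MA = 102 / 6 = 17 N.

17 N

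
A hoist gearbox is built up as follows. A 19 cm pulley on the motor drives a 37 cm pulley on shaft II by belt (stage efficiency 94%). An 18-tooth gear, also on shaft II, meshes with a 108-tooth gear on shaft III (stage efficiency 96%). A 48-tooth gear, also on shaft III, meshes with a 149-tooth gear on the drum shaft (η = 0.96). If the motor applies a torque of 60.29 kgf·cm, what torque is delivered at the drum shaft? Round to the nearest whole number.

1894 kgf·cm

After the belt (37/19): 60.29 × 1.9474 × 0.94 = 110.36 kgf·cm
After the gear mesh (108/18): 110.36 × 6 × 0.96 = 635.69 kgf·cm
After the gear mesh (149/48): 635.69 × 3.1042 × 0.96 = 1894.3 kgf·cm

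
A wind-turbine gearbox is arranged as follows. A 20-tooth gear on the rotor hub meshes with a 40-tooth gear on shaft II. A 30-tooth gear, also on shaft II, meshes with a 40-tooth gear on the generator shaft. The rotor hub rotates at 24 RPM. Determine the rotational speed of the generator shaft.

9 RPM

gear mesh 40/20 = 2 → 24/2 = 12 RPM
gear mesh 40/30 = 1.3333 → 12/1.3333 = 9 RPM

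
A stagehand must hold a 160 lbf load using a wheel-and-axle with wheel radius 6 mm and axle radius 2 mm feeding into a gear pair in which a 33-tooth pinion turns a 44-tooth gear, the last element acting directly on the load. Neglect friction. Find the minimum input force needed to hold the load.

Wheel-and-axle MA = R/r = 6/2 = 3.
Gear pair MA = 44/33 = 1.3333.
Combined ideal MA = 3 × 1.3333 = 4.
Effort = load / MA = 160 / 4 = 40 lbf.

40 lbf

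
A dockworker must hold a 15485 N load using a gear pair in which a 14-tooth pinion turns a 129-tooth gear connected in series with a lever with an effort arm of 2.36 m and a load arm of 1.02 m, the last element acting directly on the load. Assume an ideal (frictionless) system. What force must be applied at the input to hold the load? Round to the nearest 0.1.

726.3 N

Gear pair MA = 129/14 = 9.2143.
Lever MA = effort arm / load arm = 2.36/1.02 = 2.3137.
Combined ideal MA = 9.2143 × 2.3137 = 21.319.
Effort = load / MA = 15485 / 21.319 = 726.34 N.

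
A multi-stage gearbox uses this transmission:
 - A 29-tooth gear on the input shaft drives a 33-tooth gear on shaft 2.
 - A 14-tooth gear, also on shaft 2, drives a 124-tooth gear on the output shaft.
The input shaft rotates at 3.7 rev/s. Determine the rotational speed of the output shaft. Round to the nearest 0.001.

gear mesh 33/29 = 1.1379 → 3.7/1.1379 = 3.2515 rev/s
gear mesh 124/14 = 8.8571 → 3.2515/8.8571 = 0.36711 rev/s

0.367 rev/s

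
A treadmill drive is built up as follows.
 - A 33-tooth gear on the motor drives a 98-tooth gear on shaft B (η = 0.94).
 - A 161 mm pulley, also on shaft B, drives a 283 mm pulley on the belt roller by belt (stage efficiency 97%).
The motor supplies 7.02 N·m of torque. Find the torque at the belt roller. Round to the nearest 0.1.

After the gear mesh (98/33): 7.02 × 2.9697 × 0.94 = 19.596 N·m
After the belt (283/161): 19.596 × 1.7578 × 0.97 = 33.413 N·m

33.4 N·m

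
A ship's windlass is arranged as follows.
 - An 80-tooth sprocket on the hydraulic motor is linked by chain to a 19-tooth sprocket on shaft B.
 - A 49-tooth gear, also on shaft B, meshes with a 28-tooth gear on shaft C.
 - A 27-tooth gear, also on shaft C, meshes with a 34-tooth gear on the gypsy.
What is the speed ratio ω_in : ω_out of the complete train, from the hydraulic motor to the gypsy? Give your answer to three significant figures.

Each stage contributes driven/driver: chain 19/80 = 0.2375, gear mesh 28/49 = 0.57143, gear mesh 34/27 = 1.2593.
Overall: 0.2375 × 0.57143 × 1.2593 = 0.1709.

0.171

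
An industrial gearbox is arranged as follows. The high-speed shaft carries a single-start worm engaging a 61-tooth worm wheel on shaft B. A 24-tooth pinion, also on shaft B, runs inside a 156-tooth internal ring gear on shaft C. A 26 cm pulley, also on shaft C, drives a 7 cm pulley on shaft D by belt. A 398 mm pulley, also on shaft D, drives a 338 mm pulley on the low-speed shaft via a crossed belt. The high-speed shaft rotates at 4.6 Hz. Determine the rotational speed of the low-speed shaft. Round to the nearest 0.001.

the high-speed shaft → shaft B (worm, 61/1): 4.6 ÷ 61 = 0.07541 Hz
shaft B → shaft C (internal gear, 156/24): 0.07541 ÷ 6.5 = 0.011602 Hz
shaft C → shaft D (belt, 7/26): 0.011602 ÷ 0.26923 = 0.043091 Hz
shaft D → the low-speed shaft (belt, 338/398): 0.043091 ÷ 0.84925 = 0.050741 Hz

0.051 Hz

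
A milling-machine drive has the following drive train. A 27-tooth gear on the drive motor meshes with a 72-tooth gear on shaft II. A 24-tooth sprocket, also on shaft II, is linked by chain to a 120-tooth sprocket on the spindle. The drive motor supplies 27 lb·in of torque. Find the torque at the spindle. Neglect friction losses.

360 lb·in

gear mesh 72/27 = 2.6667 → τ = 27·2.6667 = 72 lb·in
chain 120/24 = 5 → τ = 72·5 = 360 lb·in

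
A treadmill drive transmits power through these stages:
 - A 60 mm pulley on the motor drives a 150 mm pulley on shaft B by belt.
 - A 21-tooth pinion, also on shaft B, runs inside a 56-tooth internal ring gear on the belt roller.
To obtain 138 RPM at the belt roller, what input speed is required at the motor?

Overall ratio R = 2.5 × 2.6667 = 6.6667.
Required input speed = output speed × R = 138 × 6.6667 = 920 RPM.

920 RPM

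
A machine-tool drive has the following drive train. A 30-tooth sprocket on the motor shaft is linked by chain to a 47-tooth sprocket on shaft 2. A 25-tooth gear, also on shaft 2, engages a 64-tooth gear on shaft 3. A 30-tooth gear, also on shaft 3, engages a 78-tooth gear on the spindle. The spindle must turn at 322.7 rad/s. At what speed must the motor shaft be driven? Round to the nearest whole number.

3365 rad/s

Overall ratio R = 1.5667 × 2.56 × 2.6 = 10.428.
Required input speed = output speed × R = 322.7 × 10.428 = 3365 rad/s.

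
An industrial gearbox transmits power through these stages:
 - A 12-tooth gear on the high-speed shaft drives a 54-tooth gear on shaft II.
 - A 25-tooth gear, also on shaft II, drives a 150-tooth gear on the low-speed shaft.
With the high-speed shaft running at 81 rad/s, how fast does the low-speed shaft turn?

3 rad/s

gear mesh 54/12 = 4.5 → 81/4.5 = 18 rad/s
gear mesh 150/25 = 6 → 18/6 = 3 rad/s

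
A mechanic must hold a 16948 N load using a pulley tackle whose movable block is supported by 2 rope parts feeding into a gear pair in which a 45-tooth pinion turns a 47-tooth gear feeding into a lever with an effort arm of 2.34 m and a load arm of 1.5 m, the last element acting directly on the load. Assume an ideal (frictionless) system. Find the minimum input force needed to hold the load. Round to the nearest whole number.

Block-and-tackle MA = number of supporting rope parts = 2.
Gear pair MA = 47/45 = 1.0444.
Lever MA = effort arm / load arm = 2.34/1.5 = 1.56.
Combined ideal MA = 2 × 1.0444 × 1.56 = 3.2587.
Effort = load / MA = 16948 / 3.2587 = 5200.9 N.

5201 N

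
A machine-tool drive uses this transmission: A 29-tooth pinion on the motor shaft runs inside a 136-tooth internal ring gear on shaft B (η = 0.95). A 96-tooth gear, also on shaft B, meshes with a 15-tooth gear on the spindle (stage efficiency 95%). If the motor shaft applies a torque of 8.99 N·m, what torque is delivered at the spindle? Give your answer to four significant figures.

After the internal gear (136/29): 8.99 × 4.6897 × 0.95 = 40.052 N·m
After the gear mesh (15/96): 40.052 × 0.15625 × 0.95 = 5.9452 N·m

5.945 N·m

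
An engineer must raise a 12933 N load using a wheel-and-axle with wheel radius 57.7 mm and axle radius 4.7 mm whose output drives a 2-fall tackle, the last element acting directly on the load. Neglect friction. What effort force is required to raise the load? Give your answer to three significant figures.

Wheel-and-axle MA = R/r = 57.7/4.7 = 12.277.
Block-and-tackle MA = number of supporting rope parts = 2.
Combined ideal MA = 12.277 × 2 = 24.553.
Effort = load / MA = 12933 / 24.553 = 526.73 N.

527 N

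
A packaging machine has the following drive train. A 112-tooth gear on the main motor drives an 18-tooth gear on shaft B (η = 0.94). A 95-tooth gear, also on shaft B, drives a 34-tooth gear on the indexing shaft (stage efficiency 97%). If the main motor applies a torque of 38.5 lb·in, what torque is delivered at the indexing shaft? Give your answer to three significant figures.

2.02 lb·in

gear mesh 18/112 = 0.16071 → τ = 38.5·0.16071·0.94 = 5.8163 lb·in
gear mesh 34/95 = 0.35789 → τ = 5.8163·0.35789·0.97 = 2.0192 lb·in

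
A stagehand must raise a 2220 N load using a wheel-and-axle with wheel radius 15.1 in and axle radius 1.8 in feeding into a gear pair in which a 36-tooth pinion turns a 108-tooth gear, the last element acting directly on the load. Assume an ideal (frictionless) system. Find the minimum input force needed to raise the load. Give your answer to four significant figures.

Wheel-and-axle MA = R/r = 15.1/1.8 = 8.3889.
Gear pair MA = 108/36 = 3.
Combined ideal MA = 8.3889 × 3 = 25.167.
Effort = load / MA = 2220 / 25.167 = 88.212 N.

88.21 N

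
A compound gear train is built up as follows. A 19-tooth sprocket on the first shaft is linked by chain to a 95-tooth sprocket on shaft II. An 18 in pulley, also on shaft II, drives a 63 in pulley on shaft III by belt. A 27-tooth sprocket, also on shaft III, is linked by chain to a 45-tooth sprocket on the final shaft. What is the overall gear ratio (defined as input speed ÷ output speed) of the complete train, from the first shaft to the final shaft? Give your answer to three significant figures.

29.2

Each stage contributes driven/driver: chain 95/19 = 5, belt 63/18 = 3.5, chain 45/27 = 1.6667.
Overall: 5 × 3.5 × 1.6667 = 29.167.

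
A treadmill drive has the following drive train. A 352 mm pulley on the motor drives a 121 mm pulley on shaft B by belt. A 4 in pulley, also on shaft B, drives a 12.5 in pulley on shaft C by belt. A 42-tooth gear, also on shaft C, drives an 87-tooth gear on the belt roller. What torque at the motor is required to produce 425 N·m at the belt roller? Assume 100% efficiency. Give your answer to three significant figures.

191 N·m

Overall ratio R = 0.34375 × 3.125 × 2.0714 = 2.2252.
Input torque = output torque / R = 425 / 2.2252 = 191 N·m.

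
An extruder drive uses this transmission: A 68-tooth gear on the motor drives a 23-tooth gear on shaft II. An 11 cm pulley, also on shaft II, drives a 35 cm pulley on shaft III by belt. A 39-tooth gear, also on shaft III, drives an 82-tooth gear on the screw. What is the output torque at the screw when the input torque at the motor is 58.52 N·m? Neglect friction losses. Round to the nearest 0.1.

After the gear mesh (23/68): 58.52 × 0.33824 = 19.794 N·m
After the belt (35/11): 19.794 × 3.1818 = 62.979 N·m
After the gear mesh (82/39): 62.979 × 2.1026 = 132.42 N·m

132.4 N·m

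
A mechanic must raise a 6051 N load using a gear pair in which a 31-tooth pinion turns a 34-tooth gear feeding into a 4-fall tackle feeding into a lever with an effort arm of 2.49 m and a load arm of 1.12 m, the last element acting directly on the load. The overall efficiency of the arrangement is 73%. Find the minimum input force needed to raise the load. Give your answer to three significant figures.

Gear pair MA = 34/31 = 1.0968.
Block-and-tackle MA = number of supporting rope parts = 4.
Lever MA = effort arm / load arm = 2.49/1.12 = 2.2232.
Combined ideal MA = 1.0968 × 4 × 2.2232 = 9.7535.
Actual MA = 9.7535 × 0.73 = 7.12.
Effort = load / actual MA = 6051 / 7.12 = 849.86 N.

850 N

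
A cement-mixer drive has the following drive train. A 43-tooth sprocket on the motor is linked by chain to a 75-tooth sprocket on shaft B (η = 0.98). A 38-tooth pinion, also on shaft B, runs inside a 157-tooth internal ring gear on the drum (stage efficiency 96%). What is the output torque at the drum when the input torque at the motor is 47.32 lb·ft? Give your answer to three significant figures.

chain 75/43 = 1.7442 → τ = 47.32·1.7442·0.98 = 80.884 lb·ft
internal gear 157/38 = 4.1316 → τ = 80.884·4.1316·0.96 = 320.81 lb·ft

321 lb·ft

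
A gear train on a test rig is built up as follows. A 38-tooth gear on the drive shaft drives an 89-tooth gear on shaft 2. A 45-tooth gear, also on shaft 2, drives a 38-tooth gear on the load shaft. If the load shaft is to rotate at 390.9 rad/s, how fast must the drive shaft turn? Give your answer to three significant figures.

773 rad/s

Overall ratio R = 2.3421 × 0.84444 = 1.9778.
Required input speed = output speed × R = 390.9 × 1.9778 = 773.11 rad/s.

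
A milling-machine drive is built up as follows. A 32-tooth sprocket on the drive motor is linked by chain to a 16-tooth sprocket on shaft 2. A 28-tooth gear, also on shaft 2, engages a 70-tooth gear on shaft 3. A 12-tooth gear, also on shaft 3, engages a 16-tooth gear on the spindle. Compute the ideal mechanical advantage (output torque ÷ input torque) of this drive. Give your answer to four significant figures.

Each stage contributes driven/driver: chain 16/32 = 0.5, gear mesh 70/28 = 2.5, gear mesh 16/12 = 1.3333.
Overall: 0.5 × 2.5 × 1.3333 = 1.6667.

1.667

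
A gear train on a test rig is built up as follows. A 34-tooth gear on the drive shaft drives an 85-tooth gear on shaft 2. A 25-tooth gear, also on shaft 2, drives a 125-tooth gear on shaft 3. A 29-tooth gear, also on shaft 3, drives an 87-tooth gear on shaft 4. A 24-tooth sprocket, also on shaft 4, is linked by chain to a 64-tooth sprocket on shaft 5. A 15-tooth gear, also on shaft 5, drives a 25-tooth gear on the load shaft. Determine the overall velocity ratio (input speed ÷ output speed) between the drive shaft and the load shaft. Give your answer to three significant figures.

Each stage contributes driven/driver: gear mesh 85/34 = 2.5, gear mesh 125/25 = 5, gear mesh 87/29 = 3, chain 64/24 = 2.6667, gear mesh 25/15 = 1.6667.
Overall: 2.5 × 5 × 3 × 2.6667 × 1.6667 = 166.67.

167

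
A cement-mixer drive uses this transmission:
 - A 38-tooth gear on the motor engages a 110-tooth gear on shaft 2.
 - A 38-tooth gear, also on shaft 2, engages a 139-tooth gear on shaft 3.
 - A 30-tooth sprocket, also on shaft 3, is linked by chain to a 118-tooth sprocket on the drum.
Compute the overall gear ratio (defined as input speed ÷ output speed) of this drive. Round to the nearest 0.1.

Each stage contributes driven/driver: gear mesh 110/38 = 2.8947, gear mesh 139/38 = 3.6579, chain 118/30 = 3.9333.
Overall: 2.8947 × 3.6579 × 3.9333 = 41.649.

41.6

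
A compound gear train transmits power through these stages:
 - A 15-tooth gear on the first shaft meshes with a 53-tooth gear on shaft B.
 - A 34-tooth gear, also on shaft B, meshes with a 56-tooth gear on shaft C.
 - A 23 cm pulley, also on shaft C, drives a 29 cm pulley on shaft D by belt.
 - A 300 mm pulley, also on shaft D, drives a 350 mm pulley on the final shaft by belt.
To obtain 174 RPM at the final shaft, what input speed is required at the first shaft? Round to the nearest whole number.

Overall ratio R = 3.5333 × 1.6471 × 1.2609 × 1.1667 = 8.5607.
Required input speed = output speed × R = 174 × 8.5607 = 1489.6 RPM.

1490 RPM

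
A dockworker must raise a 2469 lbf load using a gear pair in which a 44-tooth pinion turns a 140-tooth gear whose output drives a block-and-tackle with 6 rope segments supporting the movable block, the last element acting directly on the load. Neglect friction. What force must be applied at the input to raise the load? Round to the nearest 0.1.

Gear pair MA = 140/44 = 3.1818.
Block-and-tackle MA = number of supporting rope parts = 6.
Combined ideal MA = 3.1818 × 6 = 19.091.
Effort = load / MA = 2469 / 19.091 = 129.33 lbf.

129.3 lbf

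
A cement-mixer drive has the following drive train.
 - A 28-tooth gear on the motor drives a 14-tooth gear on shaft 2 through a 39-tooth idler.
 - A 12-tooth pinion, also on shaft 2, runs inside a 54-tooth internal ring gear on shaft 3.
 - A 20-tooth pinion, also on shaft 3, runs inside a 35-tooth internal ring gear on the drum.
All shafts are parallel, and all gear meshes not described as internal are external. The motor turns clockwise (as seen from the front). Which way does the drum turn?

clockwise

the motor → shaft 2: driver → idler → driven is 2 external meshes, 2 reversals → CW.
shaft 2 → shaft 3: internal mesh, same direction → CW.
shaft 3 → the drum: internal mesh, same direction → CW.
2 reversals in total — an even number — so the drum turns the same way as the motor.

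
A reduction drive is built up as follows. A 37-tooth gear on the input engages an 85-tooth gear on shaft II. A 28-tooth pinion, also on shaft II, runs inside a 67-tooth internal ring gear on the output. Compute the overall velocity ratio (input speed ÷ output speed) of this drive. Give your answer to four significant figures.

Each stage contributes driven/driver: gear mesh 85/37 = 2.2973, internal gear 67/28 = 2.3929.
Overall: 2.2973 × 2.3929 = 5.4971.

5.497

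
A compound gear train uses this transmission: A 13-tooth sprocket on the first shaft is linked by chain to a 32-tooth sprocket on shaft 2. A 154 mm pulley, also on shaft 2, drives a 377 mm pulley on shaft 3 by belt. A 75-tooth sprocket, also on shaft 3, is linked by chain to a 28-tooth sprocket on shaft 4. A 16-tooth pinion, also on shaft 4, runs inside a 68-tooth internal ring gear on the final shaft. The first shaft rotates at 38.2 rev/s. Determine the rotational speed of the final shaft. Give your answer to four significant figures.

3.995 rev/s

the first shaft → shaft 2 (chain, 32/13): 38.2 ÷ 2.4615 = 15.519 rev/s
shaft 2 → shaft 3 (belt, 377/154): 15.519 ÷ 2.4481 = 6.3392 rev/s
shaft 3 → shaft 4 (chain, 28/75): 6.3392 ÷ 0.37333 = 16.98 rev/s
shaft 4 → the final shaft (internal gear, 68/16): 16.98 ÷ 4.25 = 3.9953 rev/s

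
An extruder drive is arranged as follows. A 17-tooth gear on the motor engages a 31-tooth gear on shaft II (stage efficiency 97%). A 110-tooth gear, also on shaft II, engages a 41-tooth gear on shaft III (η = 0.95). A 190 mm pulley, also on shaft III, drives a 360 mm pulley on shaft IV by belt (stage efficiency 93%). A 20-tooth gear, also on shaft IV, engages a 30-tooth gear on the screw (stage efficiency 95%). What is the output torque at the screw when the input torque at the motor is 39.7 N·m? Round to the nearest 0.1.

62.4 N·m

After the gear mesh (31/17): 39.7 × 1.8235 × 0.97 = 70.222 N·m
After the gear mesh (41/110): 70.222 × 0.37273 × 0.95 = 24.865 N·m
After the belt (360/190): 24.865 × 1.8947 × 0.93 = 43.815 N·m
After the gear mesh (30/20): 43.815 × 1.5 × 0.95 = 62.436 N·m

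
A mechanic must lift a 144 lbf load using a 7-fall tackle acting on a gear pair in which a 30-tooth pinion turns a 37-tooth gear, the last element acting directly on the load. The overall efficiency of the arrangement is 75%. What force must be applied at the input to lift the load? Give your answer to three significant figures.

22.2 lbf

Block-and-tackle MA = number of supporting rope parts = 7.
Gear pair MA = 37/30 = 1.2333.
Combined ideal MA = 7 × 1.2333 = 8.6333.
Actual MA = 8.6333 × 0.75 = 6.475.
Effort = load / actual MA = 144 / 6.475 = 22.239 lbf.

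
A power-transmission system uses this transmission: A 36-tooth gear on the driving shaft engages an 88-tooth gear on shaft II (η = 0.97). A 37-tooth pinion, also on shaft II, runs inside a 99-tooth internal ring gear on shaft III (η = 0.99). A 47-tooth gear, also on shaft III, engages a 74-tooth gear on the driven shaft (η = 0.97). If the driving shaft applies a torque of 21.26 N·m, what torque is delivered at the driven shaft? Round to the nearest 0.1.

After the gear mesh (88/36): 21.26 × 2.4444 × 0.97 = 50.41 N·m
After the internal gear (99/37): 50.41 × 2.6757 × 0.99 = 133.53 N·m
After the gear mesh (74/47): 133.53 × 1.5745 × 0.97 = 203.93 N·m

203.9 N·m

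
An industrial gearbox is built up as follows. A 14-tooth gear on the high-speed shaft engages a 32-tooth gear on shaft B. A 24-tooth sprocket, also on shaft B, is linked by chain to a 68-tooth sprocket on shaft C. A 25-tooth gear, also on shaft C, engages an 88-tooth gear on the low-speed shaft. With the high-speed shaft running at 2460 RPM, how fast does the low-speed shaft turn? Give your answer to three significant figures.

Gear mesh: ratio = 32/14 = 2.2857, so shaft B turns at 2460 / 2.2857 = 1076.2 RPM.
Chain: ratio = 68/24 = 2.8333, so shaft C turns at 1076.2 / 2.8333 = 379.85 RPM.
Gear mesh: ratio = 88/25 = 3.52, so the low-speed shaft turns at 379.85 / 3.52 = 107.91 RPM.

108 RPM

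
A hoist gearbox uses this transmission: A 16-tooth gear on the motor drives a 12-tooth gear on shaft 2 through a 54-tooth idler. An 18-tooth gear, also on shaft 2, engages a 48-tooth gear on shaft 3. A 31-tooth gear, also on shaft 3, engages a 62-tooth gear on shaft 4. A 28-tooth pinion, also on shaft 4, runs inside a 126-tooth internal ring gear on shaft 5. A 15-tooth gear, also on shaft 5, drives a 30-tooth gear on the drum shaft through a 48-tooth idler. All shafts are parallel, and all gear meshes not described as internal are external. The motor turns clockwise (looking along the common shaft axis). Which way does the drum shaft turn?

the motor → shaft 2: driver → idler → driven is 2 external meshes, 2 reversals → CW.
shaft 2 → shaft 3: external mesh, 1 reversal → CCW.
shaft 3 → shaft 4: external mesh, 1 reversal → CW.
shaft 4 → shaft 5: internal mesh, same direction → CW.
shaft 5 → the drum shaft: driver → idler → driven is 2 external meshes, 2 reversals → CW.
6 reversals in total — an even number — so the drum shaft turns the same way as the motor.

clockwise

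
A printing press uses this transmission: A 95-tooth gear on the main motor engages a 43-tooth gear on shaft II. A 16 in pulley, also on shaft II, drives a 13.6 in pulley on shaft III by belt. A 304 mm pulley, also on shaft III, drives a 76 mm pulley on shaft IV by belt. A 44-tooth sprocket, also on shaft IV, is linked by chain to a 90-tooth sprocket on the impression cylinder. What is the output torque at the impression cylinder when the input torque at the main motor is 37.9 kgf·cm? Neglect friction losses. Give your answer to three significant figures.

7.46 kgf·cm

Gear mesh: ratio = 43/95 = 0.45263; torque at shaft II = 37.9 × 0.45263 = 17.155 kgf·cm.
Belt: ratio = 13.6/16 = 0.85; torque at shaft III = 17.155 × 0.85 = 14.582 kgf·cm.
Belt: ratio = 76/304 = 0.25; torque at shaft IV = 14.582 × 0.25 = 3.6454 kgf·cm.
Chain: ratio = 90/44 = 2.0455; torque at the impression cylinder = 3.6454 × 2.0455 = 7.4565 kgf·cm.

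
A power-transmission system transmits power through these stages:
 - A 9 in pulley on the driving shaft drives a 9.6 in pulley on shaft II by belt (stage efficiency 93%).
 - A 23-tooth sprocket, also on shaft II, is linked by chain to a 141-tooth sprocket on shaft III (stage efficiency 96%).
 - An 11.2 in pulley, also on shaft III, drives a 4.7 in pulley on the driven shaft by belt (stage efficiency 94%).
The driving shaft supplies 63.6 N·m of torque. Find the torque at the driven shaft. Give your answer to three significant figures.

belt 9.6/9 = 1.0667 → τ = 63.6·1.0667·0.93 = 63.091 N·m
chain 141/23 = 6.1304 → τ = 63.091·6.1304·0.96 = 371.31 N·m
belt 4.7/11.2 = 0.41964 → τ = 371.31·0.41964·0.94 = 146.47 N·m

146 N·m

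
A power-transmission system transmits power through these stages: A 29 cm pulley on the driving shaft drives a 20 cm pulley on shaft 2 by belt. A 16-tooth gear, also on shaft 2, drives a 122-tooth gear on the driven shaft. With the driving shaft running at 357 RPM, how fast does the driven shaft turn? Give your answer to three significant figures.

the driving shaft → shaft 2 (belt, 20/29): 357 ÷ 0.68966 = 517.65 RPM
shaft 2 → the driven shaft (gear mesh, 122/16): 517.65 ÷ 7.625 = 67.889 RPM

67.9 RPM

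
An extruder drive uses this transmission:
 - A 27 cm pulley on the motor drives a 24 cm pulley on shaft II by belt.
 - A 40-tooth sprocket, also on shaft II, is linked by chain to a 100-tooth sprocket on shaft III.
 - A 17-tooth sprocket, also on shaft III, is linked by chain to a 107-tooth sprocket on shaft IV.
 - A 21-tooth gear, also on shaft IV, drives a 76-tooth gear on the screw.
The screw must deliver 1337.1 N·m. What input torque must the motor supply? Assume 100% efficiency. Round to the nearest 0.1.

Overall ratio R = 0.88889 × 2.5 × 6.2941 × 3.619 = 50.619.
Input torque = output torque / R = 1337.1 / 50.619 = 26.415 N·m.

26.4 N·m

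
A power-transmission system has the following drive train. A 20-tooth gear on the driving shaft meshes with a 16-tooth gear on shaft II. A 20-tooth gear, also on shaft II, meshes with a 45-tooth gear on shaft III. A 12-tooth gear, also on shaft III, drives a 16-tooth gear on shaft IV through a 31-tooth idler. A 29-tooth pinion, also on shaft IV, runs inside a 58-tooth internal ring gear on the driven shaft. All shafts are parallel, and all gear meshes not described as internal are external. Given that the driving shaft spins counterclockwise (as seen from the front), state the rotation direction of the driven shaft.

counterclockwise

the driving shaft → shaft II: external mesh, 1 reversal → CW.
shaft II → shaft III: external mesh, 1 reversal → CCW.
shaft III → shaft IV: driver → idler → driven is 2 external meshes, 2 reversals → CCW.
shaft IV → the driven shaft: internal mesh, same direction → CCW.
4 reversals in total — an even number — so the driven shaft turns the same way as the driving shaft.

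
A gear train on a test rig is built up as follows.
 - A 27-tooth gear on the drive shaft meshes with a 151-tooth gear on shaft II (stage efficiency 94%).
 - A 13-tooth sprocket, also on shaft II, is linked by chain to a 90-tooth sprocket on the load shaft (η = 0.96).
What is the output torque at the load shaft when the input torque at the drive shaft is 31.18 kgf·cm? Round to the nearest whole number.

1089 kgf·cm

Gear mesh: ratio = 151/27 = 5.5926; torque at shaft II = 31.18 × 5.5926 × 0.94 = 163.91 kgf·cm.
Chain: ratio = 90/13 = 6.9231; torque at the load shaft = 163.91 × 6.9231 × 0.96 = 1089.4 kgf·cm.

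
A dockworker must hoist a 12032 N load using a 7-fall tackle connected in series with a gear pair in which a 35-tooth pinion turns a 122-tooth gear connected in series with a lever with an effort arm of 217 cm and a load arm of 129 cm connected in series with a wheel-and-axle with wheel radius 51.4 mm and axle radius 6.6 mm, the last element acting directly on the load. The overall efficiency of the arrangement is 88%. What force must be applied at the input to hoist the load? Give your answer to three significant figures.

Block-and-tackle MA = number of supporting rope parts = 7.
Gear pair MA = 122/35 = 3.4857.
Lever MA = effort arm / load arm = 217/129 = 1.6822.
Wheel-and-axle MA = R/r = 51.4/6.6 = 7.7879.
Combined ideal MA = 7 × 3.4857 × 1.6822 × 7.7879 = 319.65.
Actual MA = 319.65 × 0.88 = 281.29.
Effort = load / actual MA = 12032 / 281.29 = 42.774 N.

42.8 N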